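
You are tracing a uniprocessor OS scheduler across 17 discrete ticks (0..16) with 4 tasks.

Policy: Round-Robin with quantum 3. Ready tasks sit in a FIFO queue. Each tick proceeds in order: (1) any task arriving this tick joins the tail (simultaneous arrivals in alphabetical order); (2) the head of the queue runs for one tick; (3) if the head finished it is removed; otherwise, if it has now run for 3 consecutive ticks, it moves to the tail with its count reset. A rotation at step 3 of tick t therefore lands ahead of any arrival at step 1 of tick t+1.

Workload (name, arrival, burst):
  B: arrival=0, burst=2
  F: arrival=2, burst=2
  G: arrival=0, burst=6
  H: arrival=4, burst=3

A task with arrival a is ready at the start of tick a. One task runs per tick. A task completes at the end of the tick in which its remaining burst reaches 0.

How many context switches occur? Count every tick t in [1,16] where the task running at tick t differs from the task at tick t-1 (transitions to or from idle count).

t=0: queue=[B,G] q_used=0 → run B
t=1: queue=[B,G] q_used=1 → run B
t=2: queue=[G,F] q_used=0 → run G
t=3: queue=[G,F] q_used=1 → run G
t=4: queue=[G,F,H] q_used=2 → run G
t=5: queue=[F,H,G] q_used=0 → run F
t=6: queue=[F,H,G] q_used=1 → run F
t=7: queue=[H,G] q_used=0 → run H
t=8: queue=[H,G] q_used=1 → run H
t=9: queue=[H,G] q_used=2 → run H
t=10: queue=[G] q_used=0 → run G
t=11: queue=[G] q_used=1 → run G
t=12: queue=[G] q_used=2 → run G
t=13: (idle)
t=14: (idle)
t=15: (idle)
t=16: (idle)

context switches = 5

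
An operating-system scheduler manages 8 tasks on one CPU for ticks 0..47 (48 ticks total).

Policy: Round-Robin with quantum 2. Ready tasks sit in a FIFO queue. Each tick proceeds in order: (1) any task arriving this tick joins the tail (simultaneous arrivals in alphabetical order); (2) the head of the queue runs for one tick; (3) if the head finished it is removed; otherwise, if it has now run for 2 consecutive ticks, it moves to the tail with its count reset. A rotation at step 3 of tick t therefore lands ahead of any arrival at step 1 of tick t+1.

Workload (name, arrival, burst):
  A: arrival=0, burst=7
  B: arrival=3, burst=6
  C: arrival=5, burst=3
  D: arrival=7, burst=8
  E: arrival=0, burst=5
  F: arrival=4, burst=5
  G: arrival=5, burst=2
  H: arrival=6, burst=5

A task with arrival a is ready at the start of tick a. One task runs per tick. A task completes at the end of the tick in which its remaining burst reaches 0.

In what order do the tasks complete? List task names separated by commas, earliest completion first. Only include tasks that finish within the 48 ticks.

completion order = G, E, C, A, B, F, H, D

t=0: queue=[A,E] q_used=0 → run A
t=1: queue=[A,E] q_used=1 → run A
t=2: queue=[E,A] q_used=0 → run E
t=3: queue=[E,A,B] q_used=1 → run E
t=4: queue=[A,B,E,F] q_used=0 → run A
t=5: queue=[A,B,E,F,C,G] q_used=1 → run A
t=6: queue=[B,E,F,C,G,A,H] q_used=0 → run B
t=7: queue=[B,E,F,C,G,A,H,D] q_used=1 → run B
t=8: queue=[E,F,C,G,A,H,D,B] q_used=0 → run E
t=9: queue=[E,F,C,G,A,H,D,B] q_used=1 → run E
t=10: queue=[F,C,G,A,H,D,B,E] q_used=0 → run F
t=11: queue=[F,C,G,A,H,D,B,E] q_used=1 → run F
t=12: queue=[C,G,A,H,D,B,E,F] q_used=0 → run C
t=13: queue=[C,G,A,H,D,B,E,F] q_used=1 → run C
t=14: queue=[G,A,H,D,B,E,F,C] q_used=0 → run G
t=15: queue=[G,A,H,D,B,E,F,C] q_used=1 → run G
t=16: queue=[A,H,D,B,E,F,C] q_used=0 → run A
t=17: queue=[A,H,D,B,E,F,C] q_used=1 → run A
t=18: queue=[H,D,B,E,F,C,A] q_used=0 → run H
t=19: queue=[H,D,B,E,F,C,A] q_used=1 → run H
t=20: queue=[D,B,E,F,C,A,H] q_used=0 → run D
t=21: queue=[D,B,E,F,C,A,H] q_used=1 → run D
t=22: queue=[B,E,F,C,A,H,D] q_used=0 → run B
t=23: queue=[B,E,F,C,A,H,D] q_used=1 → run B
t=24: queue=[E,F,C,A,H,D,B] q_used=0 → run E
t=25: queue=[F,C,A,H,D,B] q_used=0 → run F
t=26: queue=[F,C,A,H,D,B] q_used=1 → run F
t=27: queue=[C,A,H,D,B,F] q_used=0 → run C
t=28: queue=[A,H,D,B,F] q_used=0 → run A
t=29: queue=[H,D,B,F] q_used=0 → run H
t=30: queue=[H,D,B,F] q_used=1 → run H
t=31: queue=[D,B,F,H] q_used=0 → run D
t=32: queue=[D,B,F,H] q_used=1 → run D
t=33: queue=[B,F,H,D] q_used=0 → run B
t=34: queue=[B,F,H,D] q_used=1 → run B
t=35: queue=[F,H,D] q_used=0 → run F
t=36: queue=[H,D] q_used=0 → run H
t=37: queue=[D] q_used=0 → run D
t=38: queue=[D] q_used=1 → run D
t=39: queue=[D] q_used=0 → run D
t=40: queue=[D] q_used=1 → run D
t=41: (idle)
t=42: (idle)
t=43: (idle)
t=44: (idle)
t=45: (idle)
t=46: (idle)
t=47: (idle)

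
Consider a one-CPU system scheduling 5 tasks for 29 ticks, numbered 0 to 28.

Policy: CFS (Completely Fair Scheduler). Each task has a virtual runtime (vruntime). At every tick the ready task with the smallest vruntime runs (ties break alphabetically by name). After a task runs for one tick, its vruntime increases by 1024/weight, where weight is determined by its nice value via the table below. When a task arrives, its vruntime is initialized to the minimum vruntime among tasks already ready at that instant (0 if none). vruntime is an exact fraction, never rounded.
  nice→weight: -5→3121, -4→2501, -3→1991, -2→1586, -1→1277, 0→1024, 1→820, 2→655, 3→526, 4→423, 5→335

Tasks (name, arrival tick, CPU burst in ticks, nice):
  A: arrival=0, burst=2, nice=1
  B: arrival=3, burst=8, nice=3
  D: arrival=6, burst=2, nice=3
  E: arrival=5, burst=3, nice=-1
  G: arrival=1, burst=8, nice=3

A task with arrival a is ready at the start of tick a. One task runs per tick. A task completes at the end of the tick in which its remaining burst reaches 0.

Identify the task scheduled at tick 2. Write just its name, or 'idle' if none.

t=0: vr[A=0] → run A
t=1: vr[A=256/205 G=256/205] → run A
t=2: vr[G=256/205] → run G
t=3: vr[B=172288/53915 G=172288/53915] → run B
t=4: vr[B=277248/53915 G=172288/53915] → run G
t=5: vr[B=277248/53915 E=277248/53915 G=277248/53915] → run B
t=6: vr[B=382208/53915 D=277248/53915 E=277248/53915 G=277248/53915] → run D
t=7: vr[B=382208/53915 D=382208/53915 E=277248/53915 G=277248/53915] → run E
t=8: vr[B=382208/53915 D=382208/53915 E=409254656/68849455 G=277248/53915] → run G
t=9: vr[B=382208/53915 D=382208/53915 E=409254656/68849455 G=382208/53915] → run E
t=10: vr[B=382208/53915 D=382208/53915 E=464463616/68849455 G=382208/53915] → run E
t=11: vr[B=382208/53915 D=382208/53915 G=382208/53915] → run B
t=12: vr[B=487168/53915 D=382208/53915 G=382208/53915] → run D
t=13: vr[B=487168/53915 G=382208/53915] → run G
t=14: vr[B=487168/53915 G=487168/53915] → run B
t=15: vr[B=592128/53915 G=487168/53915] → run G
t=16: vr[B=592128/53915 G=592128/53915] → run B
t=17: vr[B=697088/53915 G=592128/53915] → run G
t=18: vr[B=697088/53915 G=697088/53915] → run B
t=19: vr[B=802048/53915 G=697088/53915] → run G
t=20: vr[B=802048/53915 G=802048/53915] → run B
t=21: vr[B=907008/53915 G=802048/53915] → run G
t=22: vr[B=907008/53915] → run B
t=23: (idle)
t=24: (idle)
t=25: (idle)
t=26: (idle)
t=27: (idle)
t=28: (idle)

running at tick 2 = G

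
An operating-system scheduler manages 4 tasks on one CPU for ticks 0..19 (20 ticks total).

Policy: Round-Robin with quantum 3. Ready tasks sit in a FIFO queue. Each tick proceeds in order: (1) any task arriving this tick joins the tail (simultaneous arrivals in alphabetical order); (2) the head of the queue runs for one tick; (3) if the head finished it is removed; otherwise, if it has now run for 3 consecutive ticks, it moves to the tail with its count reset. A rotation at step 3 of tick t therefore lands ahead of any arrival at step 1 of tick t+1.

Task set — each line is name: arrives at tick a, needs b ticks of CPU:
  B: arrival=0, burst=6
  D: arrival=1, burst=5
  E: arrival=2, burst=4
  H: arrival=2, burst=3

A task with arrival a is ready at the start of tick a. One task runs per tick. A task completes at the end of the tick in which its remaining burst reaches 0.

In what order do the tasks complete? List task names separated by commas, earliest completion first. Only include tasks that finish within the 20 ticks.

completion order = H, B, D, E

t=0: queue=[B] q_used=0 → run B
t=1: queue=[B,D] q_used=1 → run B
t=2: queue=[B,D,E,H] q_used=2 → run B
t=3: queue=[D,E,H,B] q_used=0 → run D
t=4: queue=[D,E,H,B] q_used=1 → run D
t=5: queue=[D,E,H,B] q_used=2 → run D
t=6: queue=[E,H,B,D] q_used=0 → run E
t=7: queue=[E,H,B,D] q_used=1 → run E
t=8: queue=[E,H,B,D] q_used=2 → run E
t=9: queue=[H,B,D,E] q_used=0 → run H
t=10: queue=[H,B,D,E] q_used=1 → run H
t=11: queue=[H,B,D,E] q_used=2 → run H
t=12: queue=[B,D,E] q_used=0 → run B
t=13: queue=[B,D,E] q_used=1 → run B
t=14: queue=[B,D,E] q_used=2 → run B
t=15: queue=[D,E] q_used=0 → run D
t=16: queue=[D,E] q_used=1 → run D
t=17: queue=[E] q_used=0 → run E
t=18: (idle)
t=19: (idle)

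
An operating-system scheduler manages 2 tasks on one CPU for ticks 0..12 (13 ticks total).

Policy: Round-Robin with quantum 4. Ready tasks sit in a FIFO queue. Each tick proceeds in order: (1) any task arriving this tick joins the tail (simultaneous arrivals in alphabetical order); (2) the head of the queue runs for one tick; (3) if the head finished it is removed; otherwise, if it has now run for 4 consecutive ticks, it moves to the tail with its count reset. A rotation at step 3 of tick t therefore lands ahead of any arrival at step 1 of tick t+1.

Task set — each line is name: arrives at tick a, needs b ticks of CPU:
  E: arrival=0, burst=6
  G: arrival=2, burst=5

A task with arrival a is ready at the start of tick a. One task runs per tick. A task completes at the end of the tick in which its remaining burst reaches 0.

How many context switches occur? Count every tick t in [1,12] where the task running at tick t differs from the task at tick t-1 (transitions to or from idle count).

t=0: queue=[E] q_used=0 → run E
t=1: queue=[E] q_used=1 → run E
t=2: queue=[E,G] q_used=2 → run E
t=3: queue=[E,G] q_used=3 → run E
t=4: queue=[G,E] q_used=0 → run G
t=5: queue=[G,E] q_used=1 → run G
t=6: queue=[G,E] q_used=2 → run G
t=7: queue=[G,E] q_used=3 → run G
t=8: queue=[E,G] q_used=0 → run E
t=9: queue=[E,G] q_used=1 → run E
t=10: queue=[G] q_used=0 → run G
t=11: (idle)
t=12: (idle)

context switches = 4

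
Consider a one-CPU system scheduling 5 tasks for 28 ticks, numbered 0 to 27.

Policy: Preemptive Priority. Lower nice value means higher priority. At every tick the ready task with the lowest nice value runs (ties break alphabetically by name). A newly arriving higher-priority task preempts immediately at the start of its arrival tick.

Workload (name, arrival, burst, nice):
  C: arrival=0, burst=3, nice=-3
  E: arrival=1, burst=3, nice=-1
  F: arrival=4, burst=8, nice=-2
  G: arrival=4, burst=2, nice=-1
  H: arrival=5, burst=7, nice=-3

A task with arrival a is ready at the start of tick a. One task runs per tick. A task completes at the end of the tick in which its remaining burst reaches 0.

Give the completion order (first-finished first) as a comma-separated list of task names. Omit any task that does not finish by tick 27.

t=0: ready={C} → run C
t=1: ready={C,E} → run C
t=2: ready={C,E} → run C
t=3: ready={E} → run E
t=4: ready={E,F,G} → run F
t=5: ready={E,F,G,H} → run H
t=6: ready={E,F,G,H} → run H
t=7: ready={E,F,G,H} → run H
t=8: ready={E,F,G,H} → run H
t=9: ready={E,F,G,H} → run H
t=10: ready={E,F,G,H} → run H
t=11: ready={E,F,G,H} → run H
t=12: ready={E,F,G} → run F
t=13: ready={E,F,G} → run F
t=14: ready={E,F,G} → run F
t=15: ready={E,F,G} → run F
t=16: ready={E,F,G} → run F
t=17: ready={E,F,G} → run F
t=18: ready={E,F,G} → run F
t=19: ready={E,G} → run E
t=20: ready={E,G} → run E
t=21: ready={G} → run G
t=22: ready={G} → run G
t=23: (idle)
t=24: (idle)
t=25: (idle)
t=26: (idle)
t=27: (idle)

completion order = C, H, F, E, G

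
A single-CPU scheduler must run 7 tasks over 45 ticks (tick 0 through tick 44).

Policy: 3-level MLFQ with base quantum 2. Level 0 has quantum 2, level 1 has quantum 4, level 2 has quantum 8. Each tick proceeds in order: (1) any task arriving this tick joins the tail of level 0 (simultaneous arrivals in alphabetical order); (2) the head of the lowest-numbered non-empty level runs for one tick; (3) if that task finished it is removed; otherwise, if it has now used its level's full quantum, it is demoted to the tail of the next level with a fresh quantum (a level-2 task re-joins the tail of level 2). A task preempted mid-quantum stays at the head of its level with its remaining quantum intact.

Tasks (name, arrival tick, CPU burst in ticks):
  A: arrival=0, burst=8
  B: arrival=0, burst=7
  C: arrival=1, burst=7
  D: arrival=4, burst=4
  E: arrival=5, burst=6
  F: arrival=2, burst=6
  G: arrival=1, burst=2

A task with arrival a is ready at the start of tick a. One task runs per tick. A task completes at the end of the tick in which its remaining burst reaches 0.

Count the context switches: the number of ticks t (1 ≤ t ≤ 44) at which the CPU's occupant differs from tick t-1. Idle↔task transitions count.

context switches = 16

t=0: L0/L1/L2 = AB/-/- → run A
t=1: L0/L1/L2 = ABCG/-/- → run A
t=2: L0/L1/L2 = BCGF/A/- → run B
t=3: L0/L1/L2 = BCGF/A/- → run B
t=4: L0/L1/L2 = CGFD/AB/- → run C
t=5: L0/L1/L2 = CGFDE/AB/- → run C
t=6: L0/L1/L2 = GFDE/ABC/- → run G
t=7: L0/L1/L2 = GFDE/ABC/- → run G
t=8: L0/L1/L2 = FDE/ABC/- → run F
t=9: L0/L1/L2 = FDE/ABC/- → run F
t=10: L0/L1/L2 = DE/ABCF/- → run D
t=11: L0/L1/L2 = DE/ABCF/- → run D
t=12: L0/L1/L2 = E/ABCFD/- → run E
t=13: L0/L1/L2 = E/ABCFD/- → run E
t=14: L0/L1/L2 = -/ABCFDE/- → run A
t=15: L0/L1/L2 = -/ABCFDE/- → run A
t=16: L0/L1/L2 = -/ABCFDE/- → run A
t=17: L0/L1/L2 = -/ABCFDE/- → run A
t=18: L0/L1/L2 = -/BCFDE/A → run B
t=19: L0/L1/L2 = -/BCFDE/A → run B
t=20: L0/L1/L2 = -/BCFDE/A → run B
t=21: L0/L1/L2 = -/BCFDE/A → run B
t=22: L0/L1/L2 = -/CFDE/AB → run C
t=23: L0/L1/L2 = -/CFDE/AB → run C
t=24: L0/L1/L2 = -/CFDE/AB → run C
t=25: L0/L1/L2 = -/CFDE/AB → run C
t=26: L0/L1/L2 = -/FDE/ABC → run F
t=27: L0/L1/L2 = -/FDE/ABC → run F
t=28: L0/L1/L2 = -/FDE/ABC → run F
t=29: L0/L1/L2 = -/FDE/ABC → run F
t=30: L0/L1/L2 = -/DE/ABC → run D
t=31: L0/L1/L2 = -/DE/ABC → run D
t=32: L0/L1/L2 = -/E/ABC → run E
t=33: L0/L1/L2 = -/E/ABC → run E
t=34: L0/L1/L2 = -/E/ABC → run E
t=35: L0/L1/L2 = -/E/ABC → run E
t=36: L0/L1/L2 = -/-/ABC → run A
t=37: L0/L1/L2 = -/-/ABC → run A
t=38: L0/L1/L2 = -/-/BC → run B
t=39: L0/L1/L2 = -/-/C → run C
t=40: (idle)
t=41: (idle)
t=42: (idle)
t=43: (idle)
t=44: (idle)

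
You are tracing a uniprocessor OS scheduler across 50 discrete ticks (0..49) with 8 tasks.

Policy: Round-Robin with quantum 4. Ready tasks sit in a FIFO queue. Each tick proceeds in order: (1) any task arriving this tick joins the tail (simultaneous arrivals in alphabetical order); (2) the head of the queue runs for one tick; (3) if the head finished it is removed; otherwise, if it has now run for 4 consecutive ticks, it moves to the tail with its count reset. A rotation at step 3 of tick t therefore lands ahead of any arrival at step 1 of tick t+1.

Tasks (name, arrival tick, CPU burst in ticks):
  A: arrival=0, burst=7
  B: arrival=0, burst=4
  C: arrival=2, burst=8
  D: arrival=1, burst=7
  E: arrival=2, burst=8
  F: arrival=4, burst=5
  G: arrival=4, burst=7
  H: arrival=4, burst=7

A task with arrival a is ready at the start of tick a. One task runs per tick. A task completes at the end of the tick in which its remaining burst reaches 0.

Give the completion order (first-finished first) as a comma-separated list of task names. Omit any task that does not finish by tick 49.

completion order = B, A, D, C, E, F, G

t=0: queue=[A,B] q_used=0 → run A
t=1: queue=[A,B,D] q_used=1 → run A
t=2: queue=[A,B,D,C,E] q_used=2 → run A
t=3: queue=[A,B,D,C,E] q_used=3 → run A
t=4: queue=[B,D,C,E,A,F,G,H] q_used=0 → run B
t=5: queue=[B,D,C,E,A,F,G,H] q_used=1 → run B
t=6: queue=[B,D,C,E,A,F,G,H] q_used=2 → run B
t=7: queue=[B,D,C,E,A,F,G,H] q_used=3 → run B
t=8: queue=[D,C,E,A,F,G,H] q_used=0 → run D
t=9: queue=[D,C,E,A,F,G,H] q_used=1 → run D
t=10: queue=[D,C,E,A,F,G,H] q_used=2 → run D
t=11: queue=[D,C,E,A,F,G,H] q_used=3 → run D
t=12: queue=[C,E,A,F,G,H,D] q_used=0 → run C
t=13: queue=[C,E,A,F,G,H,D] q_used=1 → run C
t=14: queue=[C,E,A,F,G,H,D] q_used=2 → run C
t=15: queue=[C,E,A,F,G,H,D] q_used=3 → run C
t=16: queue=[E,A,F,G,H,D,C] q_used=0 → run E
t=17: queue=[E,A,F,G,H,D,C] q_used=1 → run E
t=18: queue=[E,A,F,G,H,D,C] q_used=2 → run E
t=19: queue=[E,A,F,G,H,D,C] q_used=3 → run E
t=20: queue=[A,F,G,H,D,C,E] q_used=0 → run A
t=21: queue=[A,F,G,H,D,C,E] q_used=1 → run A
t=22: queue=[A,F,G,H,D,C,E] q_used=2 → run A
t=23: queue=[F,G,H,D,C,E] q_used=0 → run F
t=24: queue=[F,G,H,D,C,E] q_used=1 → run F
t=25: queue=[F,G,H,D,C,E] q_used=2 → run F
t=26: queue=[F,G,H,D,C,E] q_used=3 → run F
t=27: queue=[G,H,D,C,E,F] q_used=0 → run G
t=28: queue=[G,H,D,C,E,F] q_used=1 → run G
t=29: queue=[G,H,D,C,E,F] q_used=2 → run G
t=30: queue=[G,H,D,C,E,F] q_used=3 → run G
t=31: queue=[H,D,C,E,F,G] q_used=0 → run H
t=32: queue=[H,D,C,E,F,G] q_used=1 → run H
t=33: queue=[H,D,C,E,F,G] q_used=2 → run H
t=34: queue=[H,D,C,E,F,G] q_used=3 → run H
t=35: queue=[D,C,E,F,G,H] q_used=0 → run D
t=36: queue=[D,C,E,F,G,H] q_used=1 → run D
t=37: queue=[D,C,E,F,G,H] q_used=2 → run D
t=38: queue=[C,E,F,G,H] q_used=0 → run C
t=39: queue=[C,E,F,G,H] q_used=1 → run C
t=40: queue=[C,E,F,G,H] q_used=2 → run C
t=41: queue=[C,E,F,G,H] q_used=3 → run C
t=42: queue=[E,F,G,H] q_used=0 → run E
t=43: queue=[E,F,G,H] q_used=1 → run E
t=44: queue=[E,F,G,H] q_used=2 → run E
t=45: queue=[E,F,G,H] q_used=3 → run E
t=46: queue=[F,G,H] q_used=0 → run F
t=47: queue=[G,H] q_used=0 → run G
t=48: queue=[G,H] q_used=1 → run G
t=49: queue=[G,H] q_used=2 → run G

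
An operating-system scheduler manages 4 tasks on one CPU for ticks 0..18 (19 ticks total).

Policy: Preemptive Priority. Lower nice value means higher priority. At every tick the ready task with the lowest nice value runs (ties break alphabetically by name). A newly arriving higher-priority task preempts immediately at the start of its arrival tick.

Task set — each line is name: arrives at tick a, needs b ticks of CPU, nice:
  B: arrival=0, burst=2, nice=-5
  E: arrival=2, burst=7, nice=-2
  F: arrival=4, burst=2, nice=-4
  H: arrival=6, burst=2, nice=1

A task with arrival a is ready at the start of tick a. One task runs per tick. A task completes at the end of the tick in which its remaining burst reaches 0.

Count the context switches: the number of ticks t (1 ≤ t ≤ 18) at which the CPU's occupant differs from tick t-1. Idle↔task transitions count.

t=0: ready={B} → run B
t=1: ready={B} → run B
t=2: ready={E} → run E
t=3: ready={E} → run E
t=4: ready={E,F} → run F
t=5: ready={E,F} → run F
t=6: ready={E,H} → run E
t=7: ready={E,H} → run E
t=8: ready={E,H} → run E
t=9: ready={E,H} → run E
t=10: ready={E,H} → run E
t=11: ready={H} → run H
t=12: ready={H} → run H
t=13: (idle)
t=14: (idle)
t=15: (idle)
t=16: (idle)
t=17: (idle)
t=18: (idle)

context switches = 5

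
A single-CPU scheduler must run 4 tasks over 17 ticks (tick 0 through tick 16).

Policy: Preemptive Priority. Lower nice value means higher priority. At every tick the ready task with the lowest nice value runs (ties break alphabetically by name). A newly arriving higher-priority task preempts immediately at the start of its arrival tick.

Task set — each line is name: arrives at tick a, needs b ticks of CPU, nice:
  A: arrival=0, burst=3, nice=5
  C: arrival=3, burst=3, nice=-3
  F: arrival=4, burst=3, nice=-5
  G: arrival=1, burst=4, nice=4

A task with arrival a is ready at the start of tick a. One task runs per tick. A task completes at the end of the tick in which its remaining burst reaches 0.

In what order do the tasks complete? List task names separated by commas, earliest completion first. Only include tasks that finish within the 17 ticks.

completion order = F, C, G, A

t=0: ready={A} → run A
t=1: ready={A,G} → run G
t=2: ready={A,G} → run G
t=3: ready={A,C,G} → run C
t=4: ready={A,C,F,G} → run F
t=5: ready={A,C,F,G} → run F
t=6: ready={A,C,F,G} → run F
t=7: ready={A,C,G} → run C
t=8: ready={A,C,G} → run C
t=9: ready={A,G} → run G
t=10: ready={A,G} → run G
t=11: ready={A} → run A
t=12: ready={A} → run A
t=13: (idle)
t=14: (idle)
t=15: (idle)
t=16: (idle)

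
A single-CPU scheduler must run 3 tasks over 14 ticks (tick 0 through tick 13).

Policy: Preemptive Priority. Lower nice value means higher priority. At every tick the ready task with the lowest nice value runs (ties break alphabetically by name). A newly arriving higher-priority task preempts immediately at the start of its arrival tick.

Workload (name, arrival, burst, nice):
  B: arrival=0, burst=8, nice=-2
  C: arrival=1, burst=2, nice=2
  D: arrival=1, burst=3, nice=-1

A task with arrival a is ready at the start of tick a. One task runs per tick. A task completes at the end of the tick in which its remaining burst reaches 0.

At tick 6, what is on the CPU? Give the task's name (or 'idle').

running at tick 6 = B

t=0: ready={B} → run B
t=1: ready={B,C,D} → run B
t=2: ready={B,C,D} → run B
t=3: ready={B,C,D} → run B
t=4: ready={B,C,D} → run B
t=5: ready={B,C,D} → run B
t=6: ready={B,C,D} → run B
t=7: ready={B,C,D} → run B
t=8: ready={C,D} → run D
t=9: ready={C,D} → run D
t=10: ready={C,D} → run D
t=11: ready={C} → run C
t=12: ready={C} → run C
t=13: (idle)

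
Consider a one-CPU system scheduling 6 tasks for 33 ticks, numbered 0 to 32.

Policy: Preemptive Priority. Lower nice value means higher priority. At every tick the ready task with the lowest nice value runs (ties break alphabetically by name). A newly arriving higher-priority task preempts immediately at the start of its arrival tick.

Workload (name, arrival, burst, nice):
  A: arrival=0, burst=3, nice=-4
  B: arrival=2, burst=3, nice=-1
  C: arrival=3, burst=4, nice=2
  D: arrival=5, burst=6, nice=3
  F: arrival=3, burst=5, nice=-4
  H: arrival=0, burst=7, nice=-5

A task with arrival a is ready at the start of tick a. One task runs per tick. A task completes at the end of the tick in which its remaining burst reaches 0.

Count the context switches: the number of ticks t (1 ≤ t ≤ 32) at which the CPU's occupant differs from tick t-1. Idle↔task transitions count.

context switches = 6

t=0: ready={A,H} → run H
t=1: ready={A,H} → run H
t=2: ready={A,B,H} → run H
t=3: ready={A,B,C,F,H} → run H
t=4: ready={A,B,C,F,H} → run H
t=5: ready={A,B,C,D,F,H} → run H
t=6: ready={A,B,C,D,F,H} → run H
t=7: ready={A,B,C,D,F} → run A
t=8: ready={A,B,C,D,F} → run A
t=9: ready={A,B,C,D,F} → run A
t=10: ready={B,C,D,F} → run F
t=11: ready={B,C,D,F} → run F
t=12: ready={B,C,D,F} → run F
t=13: ready={B,C,D,F} → run F
t=14: ready={B,C,D,F} → run F
t=15: ready={B,C,D} → run B
t=16: ready={B,C,D} → run B
t=17: ready={B,C,D} → run B
t=18: ready={C,D} → run C
t=19: ready={C,D} → run C
t=20: ready={C,D} → run C
t=21: ready={C,D} → run C
t=22: ready={D} → run D
t=23: ready={D} → run D
t=24: ready={D} → run D
t=25: ready={D} → run D
t=26: ready={D} → run D
t=27: ready={D} → run D
t=28: (idle)
t=29: (idle)
t=30: (idle)
t=31: (idle)
t=32: (idle)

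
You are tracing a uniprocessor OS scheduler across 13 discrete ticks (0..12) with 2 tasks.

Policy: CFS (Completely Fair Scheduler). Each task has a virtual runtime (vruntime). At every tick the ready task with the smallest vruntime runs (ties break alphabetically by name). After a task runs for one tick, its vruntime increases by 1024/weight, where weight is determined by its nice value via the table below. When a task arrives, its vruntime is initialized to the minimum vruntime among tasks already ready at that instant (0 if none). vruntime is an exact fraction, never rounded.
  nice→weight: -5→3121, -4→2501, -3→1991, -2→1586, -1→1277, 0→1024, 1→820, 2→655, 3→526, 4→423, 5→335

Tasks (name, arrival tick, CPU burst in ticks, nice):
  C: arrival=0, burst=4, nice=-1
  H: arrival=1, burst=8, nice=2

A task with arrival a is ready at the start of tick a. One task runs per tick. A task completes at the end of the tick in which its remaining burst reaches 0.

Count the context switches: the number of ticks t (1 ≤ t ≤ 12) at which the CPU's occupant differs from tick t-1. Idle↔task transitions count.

context switches = 6

t=0: vr[C=0] → run C
t=1: vr[C=1024/1277 H=1024/1277] → run C
t=2: vr[C=2048/1277 H=1024/1277] → run H
t=3: vr[C=2048/1277 H=1978368/836435] → run C
t=4: vr[C=3072/1277 H=1978368/836435] → run H
t=5: vr[C=3072/1277 H=3286016/836435] → run C
t=6: vr[H=3286016/836435] → run H
t=7: vr[H=4593664/836435] → run H
t=8: vr[H=5901312/836435] → run H
t=9: vr[H=1441792/167287] → run H
t=10: vr[H=8516608/836435] → run H
t=11: vr[H=9824256/836435] → run H
t=12: (idle)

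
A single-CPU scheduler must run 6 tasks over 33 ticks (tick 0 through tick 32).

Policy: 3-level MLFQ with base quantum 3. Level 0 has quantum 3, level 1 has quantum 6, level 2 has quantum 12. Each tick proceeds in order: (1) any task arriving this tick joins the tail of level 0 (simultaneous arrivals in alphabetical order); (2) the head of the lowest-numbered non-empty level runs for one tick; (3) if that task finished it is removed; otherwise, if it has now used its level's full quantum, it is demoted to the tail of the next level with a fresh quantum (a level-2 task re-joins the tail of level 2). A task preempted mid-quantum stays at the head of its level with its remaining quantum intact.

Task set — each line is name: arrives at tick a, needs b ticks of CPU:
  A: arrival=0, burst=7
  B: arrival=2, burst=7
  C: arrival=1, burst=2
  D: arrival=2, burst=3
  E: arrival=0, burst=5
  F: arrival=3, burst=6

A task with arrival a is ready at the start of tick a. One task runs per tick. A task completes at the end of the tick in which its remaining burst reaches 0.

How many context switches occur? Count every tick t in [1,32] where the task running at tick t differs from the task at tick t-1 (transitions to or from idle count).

context switches = 10

t=0: L0/L1/L2 = AE/-/- → run A
t=1: L0/L1/L2 = AEC/-/- → run A
t=2: L0/L1/L2 = AECBD/-/- → run A
t=3: L0/L1/L2 = ECBDF/A/- → run E
t=4: L0/L1/L2 = ECBDF/A/- → run E
t=5: L0/L1/L2 = ECBDF/A/- → run E
t=6: L0/L1/L2 = CBDF/AE/- → run C
t=7: L0/L1/L2 = CBDF/AE/- → run C
t=8: L0/L1/L2 = BDF/AE/- → run B
t=9: L0/L1/L2 = BDF/AE/- → run B
t=10: L0/L1/L2 = BDF/AE/- → run B
t=11: L0/L1/L2 = DF/AEB/- → run D
t=12: L0/L1/L2 = DF/AEB/- → run D
t=13: L0/L1/L2 = DF/AEB/- → run D
t=14: L0/L1/L2 = F/AEB/- → run F
t=15: L0/L1/L2 = F/AEB/- → run F
t=16: L0/L1/L2 = F/AEB/- → run F
t=17: L0/L1/L2 = -/AEBF/- → run A
t=18: L0/L1/L2 = -/AEBF/- → run A
t=19: L0/L1/L2 = -/AEBF/- → run A
t=20: L0/L1/L2 = -/AEBF/- → run A
t=21: L0/L1/L2 = -/EBF/- → run E
t=22: L0/L1/L2 = -/EBF/- → run E
t=23: L0/L1/L2 = -/BF/- → run B
t=24: L0/L1/L2 = -/BF/- → run B
t=25: L0/L1/L2 = -/BF/- → run B
t=26: L0/L1/L2 = -/BF/- → run B
t=27: L0/L1/L2 = -/F/- → run F
t=28: L0/L1/L2 = -/F/- → run F
t=29: L0/L1/L2 = -/F/- → run F
t=30: (idle)
t=31: (idle)
t=32: (idle)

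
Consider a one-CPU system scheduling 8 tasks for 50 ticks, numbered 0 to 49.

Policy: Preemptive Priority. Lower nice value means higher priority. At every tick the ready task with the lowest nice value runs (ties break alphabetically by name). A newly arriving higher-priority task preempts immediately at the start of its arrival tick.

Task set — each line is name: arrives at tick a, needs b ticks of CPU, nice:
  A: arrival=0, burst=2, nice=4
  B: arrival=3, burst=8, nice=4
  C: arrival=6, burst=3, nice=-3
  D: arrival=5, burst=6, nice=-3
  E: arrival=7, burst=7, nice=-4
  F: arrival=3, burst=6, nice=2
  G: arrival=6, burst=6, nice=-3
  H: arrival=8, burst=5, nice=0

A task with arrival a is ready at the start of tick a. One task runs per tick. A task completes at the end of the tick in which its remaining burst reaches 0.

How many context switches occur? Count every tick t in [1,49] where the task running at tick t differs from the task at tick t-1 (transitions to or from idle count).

t=0: ready={A} → run A
t=1: ready={A} → run A
t=2: (idle)
t=3: ready={B,F} → run F
t=4: ready={B,F} → run F
t=5: ready={B,D,F} → run D
t=6: ready={B,C,D,F,G} → run C
t=7: ready={B,C,D,E,F,G} → run E
t=8: ready={B,C,D,E,F,G,H} → run E
t=9: ready={B,C,D,E,F,G,H} → run E
t=10: ready={B,C,D,E,F,G,H} → run E
t=11: ready={B,C,D,E,F,G,H} → run E
t=12: ready={B,C,D,E,F,G,H} → run E
t=13: ready={B,C,D,E,F,G,H} → run E
t=14: ready={B,C,D,F,G,H} → run C
t=15: ready={B,C,D,F,G,H} → run C
t=16: ready={B,D,F,G,H} → run D
t=17: ready={B,D,F,G,H} → run D
t=18: ready={B,D,F,G,H} → run D
t=19: ready={B,D,F,G,H} → run D
t=20: ready={B,D,F,G,H} → run D
t=21: ready={B,F,G,H} → run G
t=22: ready={B,F,G,H} → run G
t=23: ready={B,F,G,H} → run G
t=24: ready={B,F,G,H} → run G
t=25: ready={B,F,G,H} → run G
t=26: ready={B,F,G,H} → run G
t=27: ready={B,F,H} → run H
t=28: ready={B,F,H} → run H
t=29: ready={B,F,H} → run H
t=30: ready={B,F,H} → run H
t=31: ready={B,F,H} → run H
t=32: ready={B,F} → run F
t=33: ready={B,F} → run F
t=34: ready={B,F} → run F
t=35: ready={B,F} → run F
t=36: ready={B} → run B
t=37: ready={B} → run B
t=38: ready={B} → run B
t=39: ready={B} → run B
t=40: ready={B} → run B
t=41: ready={B} → run B
t=42: ready={B} → run B
t=43: ready={B} → run B
t=44: (idle)
t=45: (idle)
t=46: (idle)
t=47: (idle)
t=48: (idle)
t=49: (idle)

context switches = 12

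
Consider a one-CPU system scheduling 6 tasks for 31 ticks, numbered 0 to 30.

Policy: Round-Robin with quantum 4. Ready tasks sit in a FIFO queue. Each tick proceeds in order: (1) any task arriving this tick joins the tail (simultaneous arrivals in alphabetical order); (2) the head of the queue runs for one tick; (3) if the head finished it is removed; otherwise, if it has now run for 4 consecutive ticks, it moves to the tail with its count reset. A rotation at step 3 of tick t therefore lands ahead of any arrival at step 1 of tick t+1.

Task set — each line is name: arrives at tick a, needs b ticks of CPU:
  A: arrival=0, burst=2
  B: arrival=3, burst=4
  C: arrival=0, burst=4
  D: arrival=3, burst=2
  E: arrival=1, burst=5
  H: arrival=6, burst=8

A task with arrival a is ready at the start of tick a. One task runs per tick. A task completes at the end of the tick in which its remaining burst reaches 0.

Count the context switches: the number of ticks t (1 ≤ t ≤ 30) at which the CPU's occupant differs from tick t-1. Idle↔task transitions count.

context switches = 8

t=0: queue=[A,C] q_used=0 → run A
t=1: queue=[A,C,E] q_used=1 → run A
t=2: queue=[C,E] q_used=0 → run C
t=3: queue=[C,E,B,D] q_used=1 → run C
t=4: queue=[C,E,B,D] q_used=2 → run C
t=5: queue=[C,E,B,D] q_used=3 → run C
t=6: queue=[E,B,D,H] q_used=0 → run E
t=7: queue=[E,B,D,H] q_used=1 → run E
t=8: queue=[E,B,D,H] q_used=2 → run E
t=9: queue=[E,B,D,H] q_used=3 → run E
t=10: queue=[B,D,H,E] q_used=0 → run B
t=11: queue=[B,D,H,E] q_used=1 → run B
t=12: queue=[B,D,H,E] q_used=2 → run B
t=13: queue=[B,D,H,E] q_used=3 → run B
t=14: queue=[D,H,E] q_used=0 → run D
t=15: queue=[D,H,E] q_used=1 → run D
t=16: queue=[H,E] q_used=0 → run H
t=17: queue=[H,E] q_used=1 → run H
t=18: queue=[H,E] q_used=2 → run H
t=19: queue=[H,E] q_used=3 → run H
t=20: queue=[E,H] q_used=0 → run E
t=21: queue=[H] q_used=0 → run H
t=22: queue=[H] q_used=1 → run H
t=23: queue=[H] q_used=2 → run H
t=24: queue=[H] q_used=3 → run H
t=25: (idle)
t=26: (idle)
t=27: (idle)
t=28: (idle)
t=29: (idle)
t=30: (idle)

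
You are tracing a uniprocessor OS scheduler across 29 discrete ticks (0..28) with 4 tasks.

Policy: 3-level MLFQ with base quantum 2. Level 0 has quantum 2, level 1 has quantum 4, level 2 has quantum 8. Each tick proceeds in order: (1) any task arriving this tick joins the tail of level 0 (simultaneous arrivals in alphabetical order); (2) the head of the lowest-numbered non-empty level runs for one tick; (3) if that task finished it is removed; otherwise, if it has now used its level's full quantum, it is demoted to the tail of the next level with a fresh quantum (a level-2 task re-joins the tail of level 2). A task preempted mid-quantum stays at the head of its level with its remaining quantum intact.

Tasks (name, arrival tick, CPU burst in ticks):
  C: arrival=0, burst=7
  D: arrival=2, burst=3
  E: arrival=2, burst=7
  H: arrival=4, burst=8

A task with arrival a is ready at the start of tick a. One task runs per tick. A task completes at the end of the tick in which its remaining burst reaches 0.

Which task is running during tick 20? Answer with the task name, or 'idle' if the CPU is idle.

t=0: L0/L1/L2 = C/-/- → run C
t=1: L0/L1/L2 = C/-/- → run C
t=2: L0/L1/L2 = DE/C/- → run D
t=3: L0/L1/L2 = DE/C/- → run D
t=4: L0/L1/L2 = EH/CD/- → run E
t=5: L0/L1/L2 = EH/CD/- → run E
t=6: L0/L1/L2 = H/CDE/- → run H
t=7: L0/L1/L2 = H/CDE/- → run H
t=8: L0/L1/L2 = -/CDEH/- → run C
t=9: L0/L1/L2 = -/CDEH/- → run C
t=10: L0/L1/L2 = -/CDEH/- → run C
t=11: L0/L1/L2 = -/CDEH/- → run C
t=12: L0/L1/L2 = -/DEH/C → run D
t=13: L0/L1/L2 = -/EH/C → run E
t=14: L0/L1/L2 = -/EH/C → run E
t=15: L0/L1/L2 = -/EH/C → run E
t=16: L0/L1/L2 = -/EH/C → run E
t=17: L0/L1/L2 = -/H/CE → run H
t=18: L0/L1/L2 = -/H/CE → run H
t=19: L0/L1/L2 = -/H/CE → run H
t=20: L0/L1/L2 = -/H/CE → run H
t=21: L0/L1/L2 = -/-/CEH → run C
t=22: L0/L1/L2 = -/-/EH → run E
t=23: L0/L1/L2 = -/-/H → run H
t=24: L0/L1/L2 = -/-/H → run H
t=25: (idle)
t=26: (idle)
t=27: (idle)
t=28: (idle)

running at tick 20 = H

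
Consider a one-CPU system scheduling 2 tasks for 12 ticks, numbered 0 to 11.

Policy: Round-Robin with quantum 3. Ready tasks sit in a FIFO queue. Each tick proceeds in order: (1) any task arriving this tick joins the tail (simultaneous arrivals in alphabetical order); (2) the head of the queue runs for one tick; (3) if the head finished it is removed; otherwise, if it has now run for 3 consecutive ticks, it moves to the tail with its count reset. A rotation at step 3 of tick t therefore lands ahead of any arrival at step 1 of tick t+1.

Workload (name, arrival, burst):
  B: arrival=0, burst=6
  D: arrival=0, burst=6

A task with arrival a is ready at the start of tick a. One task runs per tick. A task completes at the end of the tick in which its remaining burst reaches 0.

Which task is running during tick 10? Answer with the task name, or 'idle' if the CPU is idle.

t=0: queue=[B,D] q_used=0 → run B
t=1: queue=[B,D] q_used=1 → run B
t=2: queue=[B,D] q_used=2 → run B
t=3: queue=[D,B] q_used=0 → run D
t=4: queue=[D,B] q_used=1 → run D
t=5: queue=[D,B] q_used=2 → run D
t=6: queue=[B,D] q_used=0 → run B
t=7: queue=[B,D] q_used=1 → run B
t=8: queue=[B,D] q_used=2 → run B
t=9: queue=[D] q_used=0 → run D
t=10: queue=[D] q_used=1 → run D
t=11: queue=[D] q_used=2 → run D

running at tick 10 = D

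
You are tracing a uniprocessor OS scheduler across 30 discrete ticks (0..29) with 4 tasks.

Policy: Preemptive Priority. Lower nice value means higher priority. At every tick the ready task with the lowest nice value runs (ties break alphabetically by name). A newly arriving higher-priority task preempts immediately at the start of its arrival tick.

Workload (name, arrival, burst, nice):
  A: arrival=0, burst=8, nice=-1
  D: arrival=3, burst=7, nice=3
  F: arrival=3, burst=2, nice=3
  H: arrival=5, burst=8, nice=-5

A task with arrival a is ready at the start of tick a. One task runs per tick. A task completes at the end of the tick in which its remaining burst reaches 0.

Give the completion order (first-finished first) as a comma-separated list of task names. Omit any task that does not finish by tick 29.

completion order = H, A, D, F

t=0: ready={A} → run A
t=1: ready={A} → run A
t=2: ready={A} → run A
t=3: ready={A,D,F} → run A
t=4: ready={A,D,F} → run A
t=5: ready={A,D,F,H} → run H
t=6: ready={A,D,F,H} → run H
t=7: ready={A,D,F,H} → run H
t=8: ready={A,D,F,H} → run H
t=9: ready={A,D,F,H} → run H
t=10: ready={A,D,F,H} → run H
t=11: ready={A,D,F,H} → run H
t=12: ready={A,D,F,H} → run H
t=13: ready={A,D,F} → run A
t=14: ready={A,D,F} → run A
t=15: ready={A,D,F} → run A
t=16: ready={D,F} → run D
t=17: ready={D,F} → run D
t=18: ready={D,F} → run D
t=19: ready={D,F} → run D
t=20: ready={D,F} → run D
t=21: ready={D,F} → run D
t=22: ready={D,F} → run D
t=23: ready={F} → run F
t=24: ready={F} → run F
t=25: (idle)
t=26: (idle)
t=27: (idle)
t=28: (idle)
t=29: (idle)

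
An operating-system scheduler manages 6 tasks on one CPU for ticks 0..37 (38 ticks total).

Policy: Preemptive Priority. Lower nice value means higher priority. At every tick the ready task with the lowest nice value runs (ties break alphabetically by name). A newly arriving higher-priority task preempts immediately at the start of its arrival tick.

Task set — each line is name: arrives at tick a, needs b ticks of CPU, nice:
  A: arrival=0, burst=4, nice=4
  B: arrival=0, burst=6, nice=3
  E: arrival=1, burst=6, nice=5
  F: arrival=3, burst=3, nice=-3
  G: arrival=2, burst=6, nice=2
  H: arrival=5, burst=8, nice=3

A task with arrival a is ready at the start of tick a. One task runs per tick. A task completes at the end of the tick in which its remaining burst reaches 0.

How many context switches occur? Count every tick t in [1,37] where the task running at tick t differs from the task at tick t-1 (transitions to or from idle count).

t=0: ready={A,B} → run B
t=1: ready={A,B,E} → run B
t=2: ready={A,B,E,G} → run G
t=3: ready={A,B,E,F,G} → run F
t=4: ready={A,B,E,F,G} → run F
t=5: ready={A,B,E,F,G,H} → run F
t=6: ready={A,B,E,G,H} → run G
t=7: ready={A,B,E,G,H} → run G
t=8: ready={A,B,E,G,H} → run G
t=9: ready={A,B,E,G,H} → run G
t=10: ready={A,B,E,G,H} → run G
t=11: ready={A,B,E,H} → run B
t=12: ready={A,B,E,H} → run B
t=13: ready={A,B,E,H} → run B
t=14: ready={A,B,E,H} → run B
t=15: ready={A,E,H} → run H
t=16: ready={A,E,H} → run H
t=17: ready={A,E,H} → run H
t=18: ready={A,E,H} → run H
t=19: ready={A,E,H} → run H
t=20: ready={A,E,H} → run H
t=21: ready={A,E,H} → run H
t=22: ready={A,E,H} → run H
t=23: ready={A,E} → run A
t=24: ready={A,E} → run A
t=25: ready={A,E} → run A
t=26: ready={A,E} → run A
t=27: ready={E} → run E
t=28: ready={E} → run E
t=29: ready={E} → run E
t=30: ready={E} → run E
t=31: ready={E} → run E
t=32: ready={E} → run E
t=33: (idle)
t=34: (idle)
t=35: (idle)
t=36: (idle)
t=37: (idle)

context switches = 8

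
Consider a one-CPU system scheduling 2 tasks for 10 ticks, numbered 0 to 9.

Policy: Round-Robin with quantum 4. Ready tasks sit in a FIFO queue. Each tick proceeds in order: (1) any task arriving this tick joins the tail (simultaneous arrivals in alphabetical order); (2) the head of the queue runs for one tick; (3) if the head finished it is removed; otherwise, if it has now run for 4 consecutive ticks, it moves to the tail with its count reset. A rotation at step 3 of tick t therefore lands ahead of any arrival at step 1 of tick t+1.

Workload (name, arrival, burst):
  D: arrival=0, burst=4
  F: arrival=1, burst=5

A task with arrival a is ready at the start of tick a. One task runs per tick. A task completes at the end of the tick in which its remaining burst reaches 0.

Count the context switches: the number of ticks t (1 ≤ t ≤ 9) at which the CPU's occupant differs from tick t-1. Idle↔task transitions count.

context switches = 2

t=0: queue=[D] q_used=0 → run D
t=1: queue=[D,F] q_used=1 → run D
t=2: queue=[D,F] q_used=2 → run D
t=3: queue=[D,F] q_used=3 → run D
t=4: queue=[F] q_used=0 → run F
t=5: queue=[F] q_used=1 → run F
t=6: queue=[F] q_used=2 → run F
t=7: queue=[F] q_used=3 → run F
t=8: queue=[F] q_used=0 → run F
t=9: (idle)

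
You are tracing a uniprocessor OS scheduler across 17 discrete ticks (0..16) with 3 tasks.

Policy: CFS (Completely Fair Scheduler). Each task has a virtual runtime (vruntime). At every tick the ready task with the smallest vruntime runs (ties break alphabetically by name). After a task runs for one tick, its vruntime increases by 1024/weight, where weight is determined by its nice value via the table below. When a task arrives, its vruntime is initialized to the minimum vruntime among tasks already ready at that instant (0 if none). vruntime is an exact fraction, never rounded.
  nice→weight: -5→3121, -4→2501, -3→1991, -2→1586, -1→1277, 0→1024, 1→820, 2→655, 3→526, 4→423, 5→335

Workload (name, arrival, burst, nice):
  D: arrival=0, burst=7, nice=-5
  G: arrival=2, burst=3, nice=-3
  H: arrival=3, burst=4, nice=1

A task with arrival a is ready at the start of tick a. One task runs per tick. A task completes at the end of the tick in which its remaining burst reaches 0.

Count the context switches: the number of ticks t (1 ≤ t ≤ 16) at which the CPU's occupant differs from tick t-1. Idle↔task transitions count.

t=0: vr[D=0] → run D
t=1: vr[D=1024/3121] → run D
t=2: vr[D=2048/3121 G=2048/3121] → run D
t=3: vr[D=3072/3121 G=2048/3121 H=2048/3121] → run G
t=4: vr[D=3072/3121 G=7273472/6213911 H=2048/3121] → run H
t=5: vr[D=3072/3121 G=7273472/6213911 H=1218816/639805] → run D
t=6: vr[D=4096/3121 G=7273472/6213911 H=1218816/639805] → run G
t=7: vr[D=4096/3121 G=10469376/6213911 H=1218816/639805] → run D
t=8: vr[D=5120/3121 G=10469376/6213911 H=1218816/639805] → run D
t=9: vr[D=6144/3121 G=10469376/6213911 H=1218816/639805] → run G
t=10: vr[D=6144/3121 H=1218816/639805] → run H
t=11: vr[D=6144/3121 H=2017792/639805] → run D
t=12: vr[H=2017792/639805] → run H
t=13: vr[H=2816768/639805] → run H
t=14: (idle)
t=15: (idle)
t=16: (idle)

context switches = 10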